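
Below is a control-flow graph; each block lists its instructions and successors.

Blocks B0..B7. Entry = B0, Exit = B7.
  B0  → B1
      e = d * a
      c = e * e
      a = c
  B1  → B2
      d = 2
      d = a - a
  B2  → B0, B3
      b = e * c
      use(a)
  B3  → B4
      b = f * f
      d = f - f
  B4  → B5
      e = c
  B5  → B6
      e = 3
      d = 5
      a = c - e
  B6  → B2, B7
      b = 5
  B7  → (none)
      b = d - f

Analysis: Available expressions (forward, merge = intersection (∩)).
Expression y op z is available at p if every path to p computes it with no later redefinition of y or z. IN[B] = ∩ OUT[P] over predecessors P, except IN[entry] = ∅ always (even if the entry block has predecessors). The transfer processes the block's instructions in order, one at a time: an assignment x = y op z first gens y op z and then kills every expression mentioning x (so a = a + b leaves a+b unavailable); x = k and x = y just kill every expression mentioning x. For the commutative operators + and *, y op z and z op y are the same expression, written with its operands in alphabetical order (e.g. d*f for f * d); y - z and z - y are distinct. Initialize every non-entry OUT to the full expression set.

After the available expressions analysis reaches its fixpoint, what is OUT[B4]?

Converged values:
  B0: | IN={} | OUT={e*e}
  B1: | IN={e*e} | OUT={a-a, e*e}
  B2: | IN={} | OUT={c*e}
  B3: | IN={c*e} | OUT={c*e, f*f, f-f}
  B4: | IN={c*e, f*f, f-f} | OUT={f*f, f-f}
  B5: | IN={f*f, f-f} | OUT={c-e, f*f, f-f}
  B6: | IN={c-e, f*f, f-f} | OUT={c-e, f*f, f-f}
  B7: | IN={c-e, f*f, f-f} | OUT={c-e, d-f, f*f, f-f}

Merge at B4: IN[B4] = OUT[B3] = {c*e, f*f, f-f}
Applying B4's transfer function to that IN value gives OUT[B4] (row B4 above).

Answer: {f*f, f-f}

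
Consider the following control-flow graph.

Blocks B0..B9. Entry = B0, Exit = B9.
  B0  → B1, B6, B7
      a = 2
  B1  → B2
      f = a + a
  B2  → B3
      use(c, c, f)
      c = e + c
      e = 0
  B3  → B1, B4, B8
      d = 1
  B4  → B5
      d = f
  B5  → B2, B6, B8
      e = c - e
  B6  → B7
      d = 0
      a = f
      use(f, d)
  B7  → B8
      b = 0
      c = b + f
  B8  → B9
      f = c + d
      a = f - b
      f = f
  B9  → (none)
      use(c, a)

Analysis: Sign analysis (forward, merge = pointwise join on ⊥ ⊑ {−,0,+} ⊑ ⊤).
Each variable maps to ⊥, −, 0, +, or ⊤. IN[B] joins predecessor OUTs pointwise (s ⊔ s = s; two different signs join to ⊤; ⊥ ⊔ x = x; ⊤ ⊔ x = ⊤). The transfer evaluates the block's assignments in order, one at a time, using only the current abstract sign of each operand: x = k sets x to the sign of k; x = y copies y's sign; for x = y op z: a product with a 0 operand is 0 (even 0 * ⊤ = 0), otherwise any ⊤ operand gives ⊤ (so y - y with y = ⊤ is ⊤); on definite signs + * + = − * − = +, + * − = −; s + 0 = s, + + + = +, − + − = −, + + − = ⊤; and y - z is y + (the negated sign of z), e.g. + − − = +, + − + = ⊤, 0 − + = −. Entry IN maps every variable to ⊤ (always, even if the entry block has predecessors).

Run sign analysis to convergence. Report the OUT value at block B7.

Converged values:
  B0: | IN=(all ⊤) | OUT={a:+; rest ⊤}
  B1: | IN={a:+; rest ⊤} | OUT={a:+, f:+; rest ⊤}
  B2: | IN={a:+, f:+; rest ⊤} | OUT={a:+, e:0, f:+; rest ⊤}
  B3: | IN={a:+, e:0, f:+; rest ⊤} | OUT={a:+, d:+, e:0, f:+; rest ⊤}
  B4: | IN={a:+, d:+, e:0, f:+; rest ⊤} | OUT={a:+, d:+, e:0, f:+; rest ⊤}
  B5: | IN={a:+, d:+, e:0, f:+; rest ⊤} | OUT={a:+, d:+, f:+; rest ⊤}
  B6: | IN={a:+; rest ⊤} | OUT={d:0; rest ⊤}
  B7: | IN=(all ⊤) | OUT={b:0; rest ⊤}
  B8: | IN=(all ⊤) | OUT=(all ⊤)
  B9: | IN=(all ⊤) | OUT=(all ⊤)

Merge at B7: IN[B7] = OUT[B0] ⊔ OUT[B6] = {a: ⊤, b: ⊤, c: ⊤, d: ⊤, e: ⊤, f: ⊤}
Applying B7's transfer function to that IN value gives OUT[B7] (row B7 above).

Answer: {a: ⊤, b: 0, c: ⊤, d: ⊤, e: ⊤, f: ⊤}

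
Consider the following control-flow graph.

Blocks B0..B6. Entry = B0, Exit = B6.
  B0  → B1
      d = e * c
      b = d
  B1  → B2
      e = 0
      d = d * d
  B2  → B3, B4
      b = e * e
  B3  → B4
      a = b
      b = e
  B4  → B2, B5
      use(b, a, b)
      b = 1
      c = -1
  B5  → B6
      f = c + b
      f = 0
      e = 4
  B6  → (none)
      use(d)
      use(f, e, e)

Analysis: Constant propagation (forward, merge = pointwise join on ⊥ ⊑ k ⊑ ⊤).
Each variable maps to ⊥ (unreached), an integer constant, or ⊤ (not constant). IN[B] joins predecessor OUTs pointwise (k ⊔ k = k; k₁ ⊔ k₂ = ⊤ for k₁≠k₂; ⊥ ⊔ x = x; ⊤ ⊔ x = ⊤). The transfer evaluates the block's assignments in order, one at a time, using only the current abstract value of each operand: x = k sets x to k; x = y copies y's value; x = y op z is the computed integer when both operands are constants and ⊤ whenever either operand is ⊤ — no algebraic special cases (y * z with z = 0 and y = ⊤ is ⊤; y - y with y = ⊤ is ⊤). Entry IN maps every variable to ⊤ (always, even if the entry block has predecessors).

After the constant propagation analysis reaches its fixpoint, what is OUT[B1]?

Answer: {a: ⊤, b: ⊤, c: ⊤, d: ⊤, e: 0, f: ⊤}

Trace:
Converged values:
  B0:   IN=(all ⊤)   OUT=(all ⊤)
  B1:   IN=(all ⊤)   OUT={e:0; rest ⊤}
  B2:   IN={e:0; rest ⊤}   OUT={b:0, e:0; rest ⊤}
  B3:   IN={b:0, e:0; rest ⊤}   OUT={a:0, b:0, e:0; rest ⊤}
  B4:   IN={b:0, e:0; rest ⊤}   OUT={b:1, c:-1, e:0; rest ⊤}
  B5:   IN={b:1, c:-1, e:0; rest ⊤}   OUT={b:1, c:-1, e:4, f:0; rest ⊤}
  B6:   IN={b:1, c:-1, e:4, f:0; rest ⊤}   OUT={b:1, c:-1, e:4, f:0; rest ⊤}

Merge at B1: IN[B1] = OUT[B0] = {a: ⊤, b: ⊤, c: ⊤, d: ⊤, e: ⊤, f: ⊤}
Applying B1's transfer function to that IN value gives OUT[B1] (row B1 above).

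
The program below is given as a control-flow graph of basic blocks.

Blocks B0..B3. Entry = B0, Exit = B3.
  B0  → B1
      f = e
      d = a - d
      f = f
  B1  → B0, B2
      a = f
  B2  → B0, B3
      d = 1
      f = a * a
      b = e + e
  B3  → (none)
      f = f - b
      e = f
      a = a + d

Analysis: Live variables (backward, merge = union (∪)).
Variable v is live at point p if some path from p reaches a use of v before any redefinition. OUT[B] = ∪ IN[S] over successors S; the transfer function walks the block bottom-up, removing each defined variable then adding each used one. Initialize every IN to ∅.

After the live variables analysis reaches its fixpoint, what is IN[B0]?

Per-block solution:
  B0:   IN={a, d, e}   OUT={d, e, f}
  B1:   IN={d, e, f}   OUT={a, d, e}
  B2:   IN={a, e}   OUT={a, b, d, e, f}
  B3:   IN={a, b, d, f}   OUT={}

Merge at B0: OUT[B0] = IN[B1] = {d, e, f}
Applying B0's transfer function to that OUT value gives IN[B0] (row B0 above).

Answer: {a, d, e}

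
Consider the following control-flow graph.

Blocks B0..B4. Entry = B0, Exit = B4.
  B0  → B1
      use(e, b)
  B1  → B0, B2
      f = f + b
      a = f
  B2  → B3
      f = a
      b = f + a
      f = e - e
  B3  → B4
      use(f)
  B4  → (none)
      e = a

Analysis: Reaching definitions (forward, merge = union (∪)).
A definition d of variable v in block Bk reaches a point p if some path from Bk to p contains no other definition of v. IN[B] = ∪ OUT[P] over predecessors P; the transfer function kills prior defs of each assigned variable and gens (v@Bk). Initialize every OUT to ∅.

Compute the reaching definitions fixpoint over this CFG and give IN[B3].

Answer: {a@B1, b@B2, f@B2}

Working:
Per-block solution:
  B0:   IN={a@B1, f@B1}   OUT={a@B1, f@B1}
  B1:   IN={a@B1, f@B1}   OUT={a@B1, f@B1}
  B2:   IN={a@B1, f@B1}   OUT={a@B1, b@B2, f@B2}
  B3:   IN={a@B1, b@B2, f@B2}   OUT={a@B1, b@B2, f@B2}
  B4:   IN={a@B1, b@B2, f@B2}   OUT={a@B1, b@B2, e@B4, f@B2}

Merge at B3: IN[B3] = OUT[B2] = {a@B1, b@B2, f@B2}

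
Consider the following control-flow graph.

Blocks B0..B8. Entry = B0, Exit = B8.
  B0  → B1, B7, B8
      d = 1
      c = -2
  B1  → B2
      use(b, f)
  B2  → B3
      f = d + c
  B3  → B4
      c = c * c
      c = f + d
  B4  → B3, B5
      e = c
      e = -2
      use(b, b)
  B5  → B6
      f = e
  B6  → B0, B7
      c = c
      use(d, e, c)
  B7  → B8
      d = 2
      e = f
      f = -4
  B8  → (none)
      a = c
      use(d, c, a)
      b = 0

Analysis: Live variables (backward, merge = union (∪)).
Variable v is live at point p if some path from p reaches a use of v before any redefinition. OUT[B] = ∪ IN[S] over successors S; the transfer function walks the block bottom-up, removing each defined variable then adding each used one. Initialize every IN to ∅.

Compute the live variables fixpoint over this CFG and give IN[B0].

Answer: {b, f}

Trace:
Fixpoint table:
  B0:   IN={b, f}   OUT={b, c, d, f}
  B1:   IN={b, c, d, f}   OUT={b, c, d}
  B2:   IN={b, c, d}   OUT={b, c, d, f}
  B3:   IN={b, c, d, f}   OUT={b, c, d, f}
  B4:   IN={b, c, d, f}   OUT={b, c, d, e, f}
  B5:   IN={b, c, d, e}   OUT={b, c, d, e, f}
  B6:   IN={b, c, d, e, f}   OUT={b, c, f}
  B7:   IN={c, f}   OUT={c, d}
  B8:   IN={c, d}   OUT={}

Merge at B0: OUT[B0] = IN[B1] ⊔ IN[B7] ⊔ IN[B8] = {b, c, d, f}
Applying B0's transfer function to that OUT value gives IN[B0] (row B0 above).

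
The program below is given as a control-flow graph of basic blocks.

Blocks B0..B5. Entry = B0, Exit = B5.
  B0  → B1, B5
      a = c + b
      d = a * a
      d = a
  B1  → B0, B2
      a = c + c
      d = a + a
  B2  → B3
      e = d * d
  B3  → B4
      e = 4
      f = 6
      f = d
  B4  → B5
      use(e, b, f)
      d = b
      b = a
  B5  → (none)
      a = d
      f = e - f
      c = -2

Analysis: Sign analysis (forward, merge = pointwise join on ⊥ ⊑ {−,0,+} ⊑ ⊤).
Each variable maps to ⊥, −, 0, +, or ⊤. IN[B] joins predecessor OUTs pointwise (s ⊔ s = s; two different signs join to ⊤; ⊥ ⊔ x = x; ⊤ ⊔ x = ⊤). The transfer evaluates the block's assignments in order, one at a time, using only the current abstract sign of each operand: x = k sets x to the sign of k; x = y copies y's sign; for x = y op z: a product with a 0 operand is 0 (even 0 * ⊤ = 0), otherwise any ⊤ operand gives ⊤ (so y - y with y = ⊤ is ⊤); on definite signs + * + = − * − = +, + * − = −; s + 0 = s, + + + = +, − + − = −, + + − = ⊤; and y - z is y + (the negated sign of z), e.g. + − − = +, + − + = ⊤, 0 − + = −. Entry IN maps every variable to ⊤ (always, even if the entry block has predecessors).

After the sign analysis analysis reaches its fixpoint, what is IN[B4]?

Answer: {a: ⊤, b: ⊤, c: ⊤, d: ⊤, e: +, f: ⊤}

Derivation:
Per-block solution:
  B0: | IN=(all ⊤) | OUT=(all ⊤)
  B1: | IN=(all ⊤) | OUT=(all ⊤)
  B2: | IN=(all ⊤) | OUT=(all ⊤)
  B3: | IN=(all ⊤) | OUT={e:+; rest ⊤}
  B4: | IN={e:+; rest ⊤} | OUT={e:+; rest ⊤}
  B5: | IN=(all ⊤) | OUT={c:-; rest ⊤}

Merge at B4: IN[B4] = OUT[B3] = {a: ⊤, b: ⊤, c: ⊤, d: ⊤, e: +, f: ⊤}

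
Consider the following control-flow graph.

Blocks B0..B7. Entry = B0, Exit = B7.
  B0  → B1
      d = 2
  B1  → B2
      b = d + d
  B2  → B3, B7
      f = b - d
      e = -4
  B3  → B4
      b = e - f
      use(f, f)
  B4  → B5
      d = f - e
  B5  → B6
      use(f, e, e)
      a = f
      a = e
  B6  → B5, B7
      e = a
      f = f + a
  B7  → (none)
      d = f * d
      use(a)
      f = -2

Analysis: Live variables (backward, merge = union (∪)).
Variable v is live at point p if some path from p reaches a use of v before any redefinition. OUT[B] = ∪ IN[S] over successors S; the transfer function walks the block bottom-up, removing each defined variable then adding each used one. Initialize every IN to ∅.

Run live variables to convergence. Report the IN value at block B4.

Answer: {e, f}

Derivation:
Per-block solution:
  B0: | IN={a} | OUT={a, d}
  B1: | IN={a, d} | OUT={a, b, d}
  B2: | IN={a, b, d} | OUT={a, d, e, f}
  B3: | IN={e, f} | OUT={e, f}
  B4: | IN={e, f} | OUT={d, e, f}
  B5: | IN={d, e, f} | OUT={a, d, f}
  B6: | IN={a, d, f} | OUT={a, d, e, f}
  B7: | IN={a, d, f} | OUT={}

Merge at B4: OUT[B4] = IN[B5] = {d, e, f}
Applying B4's transfer function to that OUT value gives IN[B4] (row B4 above).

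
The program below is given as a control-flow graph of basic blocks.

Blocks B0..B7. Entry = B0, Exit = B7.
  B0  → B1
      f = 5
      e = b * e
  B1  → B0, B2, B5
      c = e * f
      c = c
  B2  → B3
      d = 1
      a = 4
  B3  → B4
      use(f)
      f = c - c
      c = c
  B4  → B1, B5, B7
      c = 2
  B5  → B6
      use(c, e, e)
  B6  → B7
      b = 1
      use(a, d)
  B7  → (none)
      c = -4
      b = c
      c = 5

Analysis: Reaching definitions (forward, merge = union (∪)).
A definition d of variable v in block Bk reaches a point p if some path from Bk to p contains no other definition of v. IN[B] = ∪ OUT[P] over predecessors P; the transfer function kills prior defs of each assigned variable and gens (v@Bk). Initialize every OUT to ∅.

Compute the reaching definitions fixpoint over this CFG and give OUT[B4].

Per-block solution:
  B0:  IN={a@B2, c@B1, d@B2, e@B0, f@B0, f@B3}  OUT={a@B2, c@B1, d@B2, e@B0, f@B0}
  B1:  IN={a@B2, c@B1, c@B4, d@B2, e@B0, f@B0, f@B3}  OUT={a@B2, c@B1, d@B2, e@B0, f@B0, f@B3}
  B2:  IN={a@B2, c@B1, d@B2, e@B0, f@B0, f@B3}  OUT={a@B2, c@B1, d@B2, e@B0, f@B0, f@B3}
  B3:  IN={a@B2, c@B1, d@B2, e@B0, f@B0, f@B3}  OUT={a@B2, c@B3, d@B2, e@B0, f@B3}
  B4:  IN={a@B2, c@B3, d@B2, e@B0, f@B3}  OUT={a@B2, c@B4, d@B2, e@B0, f@B3}
  B5:  IN={a@B2, c@B1, c@B4, d@B2, e@B0, f@B0, f@B3}  OUT={a@B2, c@B1, c@B4, d@B2, e@B0, f@B0, f@B3}
  B6:  IN={a@B2, c@B1, c@B4, d@B2, e@B0, f@B0, f@B3}  OUT={a@B2, b@B6, c@B1, c@B4, d@B2, e@B0, f@B0, f@B3}
  B7:  IN={a@B2, b@B6, c@B1, c@B4, d@B2, e@B0, f@B0, f@B3}  OUT={a@B2, b@B7, c@B7, d@B2, e@B0, f@B0, f@B3}

Merge at B4: IN[B4] = OUT[B3] = {a@B2, c@B3, d@B2, e@B0, f@B3}
Applying B4's transfer function to that IN value gives OUT[B4] (row B4 above).

Answer: {a@B2, c@B4, d@B2, e@B0, f@B3}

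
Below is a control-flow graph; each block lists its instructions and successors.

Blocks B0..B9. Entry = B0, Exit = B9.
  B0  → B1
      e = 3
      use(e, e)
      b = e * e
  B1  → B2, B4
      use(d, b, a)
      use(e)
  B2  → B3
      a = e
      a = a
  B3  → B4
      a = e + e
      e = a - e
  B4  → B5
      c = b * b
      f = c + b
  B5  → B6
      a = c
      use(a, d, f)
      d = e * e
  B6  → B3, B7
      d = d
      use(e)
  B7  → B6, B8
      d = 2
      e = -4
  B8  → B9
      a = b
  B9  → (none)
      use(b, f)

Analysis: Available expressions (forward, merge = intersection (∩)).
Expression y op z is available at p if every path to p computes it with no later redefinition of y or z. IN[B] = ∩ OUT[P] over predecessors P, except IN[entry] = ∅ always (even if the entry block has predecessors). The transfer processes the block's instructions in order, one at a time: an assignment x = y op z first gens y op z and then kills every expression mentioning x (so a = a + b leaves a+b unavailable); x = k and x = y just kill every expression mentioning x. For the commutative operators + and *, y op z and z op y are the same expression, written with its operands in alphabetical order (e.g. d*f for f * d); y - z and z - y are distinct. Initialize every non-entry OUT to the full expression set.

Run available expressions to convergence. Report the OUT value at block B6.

Answer: {b*b, b+c}

Trace:
Fixpoint table:
  B0:   IN={}   OUT={e*e}
  B1:   IN={e*e}   OUT={e*e}
  B2:   IN={e*e}   OUT={e*e}
  B3:   IN={}   OUT={}
  B4:   IN={}   OUT={b*b, b+c}
  B5:   IN={b*b, b+c}   OUT={b*b, b+c, e*e}
  B6:   IN={b*b, b+c}   OUT={b*b, b+c}
  B7:   IN={b*b, b+c}   OUT={b*b, b+c}
  B8:   IN={b*b, b+c}   OUT={b*b, b+c}
  B9:   IN={b*b, b+c}   OUT={b*b, b+c}

Merge at B6: IN[B6] = OUT[B5] ∩ OUT[B7] = {b*b, b+c}
Applying B6's transfer function to that IN value gives OUT[B6] (row B6 above).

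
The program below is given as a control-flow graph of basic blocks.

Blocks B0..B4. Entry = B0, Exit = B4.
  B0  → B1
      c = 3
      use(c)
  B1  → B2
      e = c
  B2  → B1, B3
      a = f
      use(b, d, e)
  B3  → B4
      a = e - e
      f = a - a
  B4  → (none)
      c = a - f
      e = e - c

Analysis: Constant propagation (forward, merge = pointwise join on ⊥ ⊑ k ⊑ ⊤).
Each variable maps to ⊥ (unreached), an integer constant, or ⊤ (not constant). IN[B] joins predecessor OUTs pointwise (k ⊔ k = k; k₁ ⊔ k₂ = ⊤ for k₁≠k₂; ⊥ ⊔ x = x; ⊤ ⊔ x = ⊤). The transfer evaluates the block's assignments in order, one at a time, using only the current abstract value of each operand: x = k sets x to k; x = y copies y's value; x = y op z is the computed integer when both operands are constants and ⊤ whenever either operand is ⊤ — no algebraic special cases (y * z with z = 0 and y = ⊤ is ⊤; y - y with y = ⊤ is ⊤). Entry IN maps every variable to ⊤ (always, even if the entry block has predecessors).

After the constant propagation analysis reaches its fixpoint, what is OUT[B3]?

Fixpoint table:
  B0:   IN=(all ⊤)   OUT={c:3; rest ⊤}
  B1:   IN={c:3; rest ⊤}   OUT={c:3, e:3; rest ⊤}
  B2:   IN={c:3, e:3; rest ⊤}   OUT={c:3, e:3; rest ⊤}
  B3:   IN={c:3, e:3; rest ⊤}   OUT={a:0, c:3, e:3, f:0; rest ⊤}
  B4:   IN={a:0, c:3, e:3, f:0; rest ⊤}   OUT={a:0, c:0, e:3, f:0; rest ⊤}

Merge at B3: IN[B3] = OUT[B2] = {a: ⊤, b: ⊤, c: 3, d: ⊤, e: 3, f: ⊤}
Applying B3's transfer function to that IN value gives OUT[B3] (row B3 above).

Answer: {a: 0, b: ⊤, c: 3, d: ⊤, e: 3, f: 0}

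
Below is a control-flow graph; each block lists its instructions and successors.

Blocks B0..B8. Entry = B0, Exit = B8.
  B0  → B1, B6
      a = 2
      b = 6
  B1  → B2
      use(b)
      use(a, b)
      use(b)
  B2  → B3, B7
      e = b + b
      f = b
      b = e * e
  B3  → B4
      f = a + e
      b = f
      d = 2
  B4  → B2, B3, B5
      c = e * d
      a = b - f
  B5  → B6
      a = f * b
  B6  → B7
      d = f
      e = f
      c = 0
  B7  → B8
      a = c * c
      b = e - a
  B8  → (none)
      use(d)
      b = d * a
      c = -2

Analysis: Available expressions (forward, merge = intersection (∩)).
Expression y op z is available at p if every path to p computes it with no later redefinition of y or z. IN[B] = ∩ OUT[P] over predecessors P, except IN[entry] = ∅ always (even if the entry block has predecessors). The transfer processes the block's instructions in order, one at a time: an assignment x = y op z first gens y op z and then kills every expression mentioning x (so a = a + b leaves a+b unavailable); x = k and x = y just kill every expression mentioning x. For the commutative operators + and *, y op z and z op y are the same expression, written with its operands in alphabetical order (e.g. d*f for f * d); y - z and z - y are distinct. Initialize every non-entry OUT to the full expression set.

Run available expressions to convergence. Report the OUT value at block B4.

Per-block solution:
  B0:   IN={}   OUT={}
  B1:   IN={}   OUT={}
  B2:   IN={}   OUT={e*e}
  B3:   IN={e*e}   OUT={a+e, e*e}
  B4:   IN={a+e, e*e}   OUT={b-f, d*e, e*e}
  B5:   IN={b-f, d*e, e*e}   OUT={b*f, b-f, d*e, e*e}
  B6:   IN={}   OUT={}
  B7:   IN={}   OUT={c*c, e-a}
  B8:   IN={c*c, e-a}   OUT={a*d, e-a}

Merge at B4: IN[B4] = OUT[B3] = {a+e, e*e}
Applying B4's transfer function to that IN value gives OUT[B4] (row B4 above).

Answer: {b-f, d*e, e*e}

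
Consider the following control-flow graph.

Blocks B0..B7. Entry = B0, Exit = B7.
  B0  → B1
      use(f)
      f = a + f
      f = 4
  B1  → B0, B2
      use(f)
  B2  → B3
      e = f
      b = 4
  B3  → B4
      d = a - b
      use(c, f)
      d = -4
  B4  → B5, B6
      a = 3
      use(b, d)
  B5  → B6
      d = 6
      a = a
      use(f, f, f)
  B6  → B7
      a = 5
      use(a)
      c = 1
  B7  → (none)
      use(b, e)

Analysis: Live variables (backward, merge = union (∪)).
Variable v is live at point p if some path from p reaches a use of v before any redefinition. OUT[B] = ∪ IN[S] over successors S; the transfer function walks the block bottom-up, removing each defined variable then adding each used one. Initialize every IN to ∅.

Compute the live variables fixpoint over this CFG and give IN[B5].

Per-block solution:
  B0: | IN={a, c, f} | OUT={a, c, f}
  B1: | IN={a, c, f} | OUT={a, c, f}
  B2: | IN={a, c, f} | OUT={a, b, c, e, f}
  B3: | IN={a, b, c, e, f} | OUT={b, d, e, f}
  B4: | IN={b, d, e, f} | OUT={a, b, e, f}
  B5: | IN={a, b, e, f} | OUT={b, e}
  B6: | IN={b, e} | OUT={b, e}
  B7: | IN={b, e} | OUT={}

Merge at B5: OUT[B5] = IN[B6] = {b, e}
Applying B5's transfer function to that OUT value gives IN[B5] (row B5 above).

Answer: {a, b, e, f}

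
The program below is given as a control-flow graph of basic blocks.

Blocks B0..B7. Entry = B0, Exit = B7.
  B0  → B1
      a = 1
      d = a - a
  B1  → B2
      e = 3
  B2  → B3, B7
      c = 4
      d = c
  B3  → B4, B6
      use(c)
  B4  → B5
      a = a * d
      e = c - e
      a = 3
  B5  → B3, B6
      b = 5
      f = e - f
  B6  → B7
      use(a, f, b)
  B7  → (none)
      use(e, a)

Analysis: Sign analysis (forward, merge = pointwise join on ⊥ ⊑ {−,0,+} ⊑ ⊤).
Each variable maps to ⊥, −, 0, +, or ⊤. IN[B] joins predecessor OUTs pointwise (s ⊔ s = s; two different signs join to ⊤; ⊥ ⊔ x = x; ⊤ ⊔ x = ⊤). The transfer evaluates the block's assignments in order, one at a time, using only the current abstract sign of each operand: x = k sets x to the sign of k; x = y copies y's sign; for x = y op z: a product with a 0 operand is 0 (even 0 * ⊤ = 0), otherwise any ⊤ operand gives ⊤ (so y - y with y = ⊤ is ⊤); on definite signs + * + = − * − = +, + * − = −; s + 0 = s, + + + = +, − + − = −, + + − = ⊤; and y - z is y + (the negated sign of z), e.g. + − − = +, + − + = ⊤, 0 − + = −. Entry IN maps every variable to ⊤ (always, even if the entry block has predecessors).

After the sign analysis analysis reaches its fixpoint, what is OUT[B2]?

Per-block solution:
  B0: | IN=(all ⊤) | OUT={a:+; rest ⊤}
  B1: | IN={a:+; rest ⊤} | OUT={a:+, e:+; rest ⊤}
  B2: | IN={a:+, e:+; rest ⊤} | OUT={a:+, c:+, d:+, e:+; rest ⊤}
  B3: | IN={a:+, c:+, d:+; rest ⊤} | OUT={a:+, c:+, d:+; rest ⊤}
  B4: | IN={a:+, c:+, d:+; rest ⊤} | OUT={a:+, c:+, d:+; rest ⊤}
  B5: | IN={a:+, c:+, d:+; rest ⊤} | OUT={a:+, b:+, c:+, d:+; rest ⊤}
  B6: | IN={a:+, c:+, d:+; rest ⊤} | OUT={a:+, c:+, d:+; rest ⊤}
  B7: | IN={a:+, c:+, d:+; rest ⊤} | OUT={a:+, c:+, d:+; rest ⊤}

Merge at B2: IN[B2] = OUT[B1] = {a: +, b: ⊤, c: ⊤, d: ⊤, e: +, f: ⊤}
Applying B2's transfer function to that IN value gives OUT[B2] (row B2 above).

Answer: {a: +, b: ⊤, c: +, d: +, e: +, f: ⊤}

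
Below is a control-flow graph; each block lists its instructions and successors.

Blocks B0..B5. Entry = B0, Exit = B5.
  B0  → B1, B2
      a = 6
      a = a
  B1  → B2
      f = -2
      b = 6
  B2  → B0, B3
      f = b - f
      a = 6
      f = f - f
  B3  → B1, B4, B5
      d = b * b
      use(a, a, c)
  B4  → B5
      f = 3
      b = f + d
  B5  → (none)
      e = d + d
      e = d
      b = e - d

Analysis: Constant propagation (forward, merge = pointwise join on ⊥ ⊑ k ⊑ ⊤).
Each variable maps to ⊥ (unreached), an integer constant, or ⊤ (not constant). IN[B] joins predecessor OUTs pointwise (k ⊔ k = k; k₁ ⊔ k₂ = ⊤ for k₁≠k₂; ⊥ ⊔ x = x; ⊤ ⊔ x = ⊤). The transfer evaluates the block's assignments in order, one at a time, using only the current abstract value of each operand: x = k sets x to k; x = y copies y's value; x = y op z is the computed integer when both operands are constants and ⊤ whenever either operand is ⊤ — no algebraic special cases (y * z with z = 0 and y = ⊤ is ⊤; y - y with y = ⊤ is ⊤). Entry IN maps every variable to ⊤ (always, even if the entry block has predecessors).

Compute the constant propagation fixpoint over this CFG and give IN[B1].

Converged values:
  B0: | IN=(all ⊤) | OUT={a:6; rest ⊤}
  B1: | IN={a:6; rest ⊤} | OUT={a:6, b:6, f:-2; rest ⊤}
  B2: | IN={a:6; rest ⊤} | OUT={a:6; rest ⊤}
  B3: | IN={a:6; rest ⊤} | OUT={a:6; rest ⊤}
  B4: | IN={a:6; rest ⊤} | OUT={a:6, f:3; rest ⊤}
  B5: | IN={a:6; rest ⊤} | OUT={a:6; rest ⊤}

Merge at B1: IN[B1] = OUT[B0] ⊔ OUT[B3] = {a: 6, b: ⊤, c: ⊤, d: ⊤, e: ⊤, f: ⊤}

Answer: {a: 6, b: ⊤, c: ⊤, d: ⊤, e: ⊤, f: ⊤}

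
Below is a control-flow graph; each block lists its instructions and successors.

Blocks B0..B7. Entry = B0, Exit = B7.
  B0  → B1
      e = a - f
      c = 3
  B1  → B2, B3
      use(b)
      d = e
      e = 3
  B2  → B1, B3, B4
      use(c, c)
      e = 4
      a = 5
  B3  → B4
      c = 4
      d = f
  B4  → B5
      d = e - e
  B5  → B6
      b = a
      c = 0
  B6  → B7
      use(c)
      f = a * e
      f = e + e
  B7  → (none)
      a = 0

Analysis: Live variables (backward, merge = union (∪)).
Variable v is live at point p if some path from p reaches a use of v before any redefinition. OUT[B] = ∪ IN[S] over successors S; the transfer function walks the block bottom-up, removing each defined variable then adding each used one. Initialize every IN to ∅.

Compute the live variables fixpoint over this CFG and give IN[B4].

Answer: {a, e}

Trace:
Converged values:
  B0:  IN={a, b, f}  OUT={a, b, c, e, f}
  B1:  IN={a, b, c, e, f}  OUT={a, b, c, e, f}
  B2:  IN={b, c, f}  OUT={a, b, c, e, f}
  B3:  IN={a, e, f}  OUT={a, e}
  B4:  IN={a, e}  OUT={a, e}
  B5:  IN={a, e}  OUT={a, c, e}
  B6:  IN={a, c, e}  OUT={}
  B7:  IN={}  OUT={}

Merge at B4: OUT[B4] = IN[B5] = {a, e}
Applying B4's transfer function to that OUT value gives IN[B4] (row B4 above).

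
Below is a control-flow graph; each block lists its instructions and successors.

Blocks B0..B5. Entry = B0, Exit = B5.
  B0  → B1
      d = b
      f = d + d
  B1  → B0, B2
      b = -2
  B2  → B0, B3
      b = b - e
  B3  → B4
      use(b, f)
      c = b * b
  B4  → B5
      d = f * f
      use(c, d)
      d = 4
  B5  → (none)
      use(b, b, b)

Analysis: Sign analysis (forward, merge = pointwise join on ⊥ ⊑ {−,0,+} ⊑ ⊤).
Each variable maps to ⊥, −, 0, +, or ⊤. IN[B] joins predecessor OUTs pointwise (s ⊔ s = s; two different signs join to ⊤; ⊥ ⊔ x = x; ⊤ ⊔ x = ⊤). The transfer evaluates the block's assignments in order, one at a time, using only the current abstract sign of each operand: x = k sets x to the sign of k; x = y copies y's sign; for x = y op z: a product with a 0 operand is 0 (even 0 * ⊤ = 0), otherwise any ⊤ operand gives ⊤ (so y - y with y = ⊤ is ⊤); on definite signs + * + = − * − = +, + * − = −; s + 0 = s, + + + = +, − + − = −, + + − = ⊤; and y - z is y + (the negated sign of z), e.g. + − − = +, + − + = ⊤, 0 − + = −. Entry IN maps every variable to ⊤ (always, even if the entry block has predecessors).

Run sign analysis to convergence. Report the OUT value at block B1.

Answer: {a: ⊤, b: -, c: ⊤, d: ⊤, e: ⊤, f: ⊤}

Trace:
Fixpoint table:
  B0: | IN=(all ⊤) | OUT=(all ⊤)
  B1: | IN=(all ⊤) | OUT={b:-; rest ⊤}
  B2: | IN={b:-; rest ⊤} | OUT=(all ⊤)
  B3: | IN=(all ⊤) | OUT=(all ⊤)
  B4: | IN=(all ⊤) | OUT={d:+; rest ⊤}
  B5: | IN={d:+; rest ⊤} | OUT={d:+; rest ⊤}

Merge at B1: IN[B1] = OUT[B0] = {a: ⊤, b: ⊤, c: ⊤, d: ⊤, e: ⊤, f: ⊤}
Applying B1's transfer function to that IN value gives OUT[B1] (row B1 above).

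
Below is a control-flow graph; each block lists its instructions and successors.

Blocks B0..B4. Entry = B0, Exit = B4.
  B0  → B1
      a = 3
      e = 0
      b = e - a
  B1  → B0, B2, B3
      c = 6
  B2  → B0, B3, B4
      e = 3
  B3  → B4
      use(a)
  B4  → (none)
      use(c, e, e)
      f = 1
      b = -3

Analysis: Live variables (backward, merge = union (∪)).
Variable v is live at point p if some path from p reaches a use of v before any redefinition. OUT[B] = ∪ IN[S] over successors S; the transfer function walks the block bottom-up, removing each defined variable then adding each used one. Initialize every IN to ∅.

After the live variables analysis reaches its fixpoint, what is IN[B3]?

Answer: {a, c, e}

Working:
Per-block solution:
  B0:  IN={}  OUT={a, e}
  B1:  IN={a, e}  OUT={a, c, e}
  B2:  IN={a, c}  OUT={a, c, e}
  B3:  IN={a, c, e}  OUT={c, e}
  B4:  IN={c, e}  OUT={}

Merge at B3: OUT[B3] = IN[B4] = {c, e}
Applying B3's transfer function to that OUT value gives IN[B3] (row B3 above).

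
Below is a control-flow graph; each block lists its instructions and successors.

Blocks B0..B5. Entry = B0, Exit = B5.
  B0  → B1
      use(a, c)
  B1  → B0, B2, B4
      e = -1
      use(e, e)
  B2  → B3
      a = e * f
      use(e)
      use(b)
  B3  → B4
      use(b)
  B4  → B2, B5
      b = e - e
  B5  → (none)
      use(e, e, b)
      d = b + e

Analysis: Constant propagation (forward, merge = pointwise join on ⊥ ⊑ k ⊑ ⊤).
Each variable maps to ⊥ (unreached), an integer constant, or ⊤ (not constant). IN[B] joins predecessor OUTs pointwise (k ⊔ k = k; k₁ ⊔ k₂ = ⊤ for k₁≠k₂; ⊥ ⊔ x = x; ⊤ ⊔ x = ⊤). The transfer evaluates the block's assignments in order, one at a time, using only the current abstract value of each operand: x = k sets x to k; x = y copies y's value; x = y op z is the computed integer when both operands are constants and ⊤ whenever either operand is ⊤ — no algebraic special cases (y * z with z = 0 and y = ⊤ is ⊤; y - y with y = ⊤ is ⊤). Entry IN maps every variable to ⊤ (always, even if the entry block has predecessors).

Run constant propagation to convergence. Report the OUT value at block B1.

Converged values:
  B0:  IN=(all ⊤)  OUT=(all ⊤)
  B1:  IN=(all ⊤)  OUT={e:-1; rest ⊤}
  B2:  IN={e:-1; rest ⊤}  OUT={e:-1; rest ⊤}
  B3:  IN={e:-1; rest ⊤}  OUT={e:-1; rest ⊤}
  B4:  IN={e:-1; rest ⊤}  OUT={b:0, e:-1; rest ⊤}
  B5:  IN={b:0, e:-1; rest ⊤}  OUT={b:0, d:-1, e:-1; rest ⊤}

Merge at B1: IN[B1] = OUT[B0] = {a: ⊤, b: ⊤, c: ⊤, d: ⊤, e: ⊤, f: ⊤}
Applying B1's transfer function to that IN value gives OUT[B1] (row B1 above).

Answer: {a: ⊤, b: ⊤, c: ⊤, d: ⊤, e: -1, f: ⊤}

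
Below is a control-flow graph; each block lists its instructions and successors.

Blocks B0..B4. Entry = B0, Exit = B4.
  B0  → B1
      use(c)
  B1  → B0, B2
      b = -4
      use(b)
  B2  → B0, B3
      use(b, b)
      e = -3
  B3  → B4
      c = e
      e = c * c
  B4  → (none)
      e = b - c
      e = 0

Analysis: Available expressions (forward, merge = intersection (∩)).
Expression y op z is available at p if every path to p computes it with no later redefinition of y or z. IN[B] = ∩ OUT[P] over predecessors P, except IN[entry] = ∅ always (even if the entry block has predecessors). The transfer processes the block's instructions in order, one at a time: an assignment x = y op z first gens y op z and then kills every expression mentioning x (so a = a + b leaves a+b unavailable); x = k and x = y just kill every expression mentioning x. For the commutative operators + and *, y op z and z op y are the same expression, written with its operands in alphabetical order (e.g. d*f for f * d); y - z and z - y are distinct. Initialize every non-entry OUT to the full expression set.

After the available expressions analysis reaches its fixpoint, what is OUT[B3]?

Answer: {c*c}

Working:
Fixpoint table:
  B0: | IN={} | OUT={}
  B1: | IN={} | OUT={}
  B2: | IN={} | OUT={}
  B3: | IN={} | OUT={c*c}
  B4: | IN={c*c} | OUT={b-c, c*c}

Merge at B3: IN[B3] = OUT[B2] = {}
Applying B3's transfer function to that IN value gives OUT[B3] (row B3 above).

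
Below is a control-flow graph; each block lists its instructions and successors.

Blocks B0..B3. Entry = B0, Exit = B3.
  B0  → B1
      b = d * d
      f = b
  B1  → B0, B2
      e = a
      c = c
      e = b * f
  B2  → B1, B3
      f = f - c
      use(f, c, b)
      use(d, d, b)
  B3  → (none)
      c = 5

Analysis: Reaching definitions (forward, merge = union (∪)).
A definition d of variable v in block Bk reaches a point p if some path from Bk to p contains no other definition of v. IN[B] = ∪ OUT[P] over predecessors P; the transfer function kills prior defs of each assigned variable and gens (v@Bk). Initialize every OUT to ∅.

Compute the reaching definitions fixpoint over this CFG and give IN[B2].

Answer: {b@B0, c@B1, e@B1, f@B0, f@B2}

Trace:
Converged values:
  B0: | IN={b@B0, c@B1, e@B1, f@B0, f@B2} | OUT={b@B0, c@B1, e@B1, f@B0}
  B1: | IN={b@B0, c@B1, e@B1, f@B0, f@B2} | OUT={b@B0, c@B1, e@B1, f@B0, f@B2}
  B2: | IN={b@B0, c@B1, e@B1, f@B0, f@B2} | OUT={b@B0, c@B1, e@B1, f@B2}
  B3: | IN={b@B0, c@B1, e@B1, f@B2} | OUT={b@B0, c@B3, e@B1, f@B2}

Merge at B2: IN[B2] = OUT[B1] = {b@B0, c@B1, e@B1, f@B0, f@B2}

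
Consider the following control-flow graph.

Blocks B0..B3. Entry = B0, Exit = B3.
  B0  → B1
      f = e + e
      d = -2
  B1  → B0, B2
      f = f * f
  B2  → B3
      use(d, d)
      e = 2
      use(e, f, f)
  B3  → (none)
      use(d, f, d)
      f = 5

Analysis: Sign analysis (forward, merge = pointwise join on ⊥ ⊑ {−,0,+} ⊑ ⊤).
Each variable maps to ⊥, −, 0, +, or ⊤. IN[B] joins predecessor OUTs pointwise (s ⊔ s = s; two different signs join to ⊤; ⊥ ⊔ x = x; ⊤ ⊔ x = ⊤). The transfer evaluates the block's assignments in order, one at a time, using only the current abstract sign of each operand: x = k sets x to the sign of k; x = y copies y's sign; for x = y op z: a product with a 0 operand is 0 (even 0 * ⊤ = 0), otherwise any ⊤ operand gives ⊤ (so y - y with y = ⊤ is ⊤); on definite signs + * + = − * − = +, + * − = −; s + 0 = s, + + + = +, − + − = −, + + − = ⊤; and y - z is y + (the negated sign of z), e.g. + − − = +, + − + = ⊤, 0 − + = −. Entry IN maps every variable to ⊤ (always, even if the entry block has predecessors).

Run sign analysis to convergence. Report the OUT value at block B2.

Converged values:
  B0:   IN=(all ⊤)   OUT={d:-; rest ⊤}
  B1:   IN={d:-; rest ⊤}   OUT={d:-; rest ⊤}
  B2:   IN={d:-; rest ⊤}   OUT={d:-, e:+; rest ⊤}
  B3:   IN={d:-, e:+; rest ⊤}   OUT={d:-, e:+, f:+; rest ⊤}

Merge at B2: IN[B2] = OUT[B1] = {a: ⊤, b: ⊤, c: ⊤, d: -, e: ⊤, f: ⊤}
Applying B2's transfer function to that IN value gives OUT[B2] (row B2 above).

Answer: {a: ⊤, b: ⊤, c: ⊤, d: -, e: +, f: ⊤}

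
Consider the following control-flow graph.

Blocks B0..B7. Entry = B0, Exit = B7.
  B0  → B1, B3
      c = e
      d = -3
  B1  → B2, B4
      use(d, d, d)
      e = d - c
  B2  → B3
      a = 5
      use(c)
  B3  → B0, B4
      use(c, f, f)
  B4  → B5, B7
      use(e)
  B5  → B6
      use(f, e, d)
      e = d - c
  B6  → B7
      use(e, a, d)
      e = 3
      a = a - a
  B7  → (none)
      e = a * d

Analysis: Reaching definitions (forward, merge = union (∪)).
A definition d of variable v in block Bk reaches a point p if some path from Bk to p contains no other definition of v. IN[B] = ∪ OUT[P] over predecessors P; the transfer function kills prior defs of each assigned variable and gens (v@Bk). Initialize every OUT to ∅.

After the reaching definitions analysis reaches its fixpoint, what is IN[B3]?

Converged values:
  B0:   IN={a@B2, c@B0, d@B0, e@B1}   OUT={a@B2, c@B0, d@B0, e@B1}
  B1:   IN={a@B2, c@B0, d@B0, e@B1}   OUT={a@B2, c@B0, d@B0, e@B1}
  B2:   IN={a@B2, c@B0, d@B0, e@B1}   OUT={a@B2, c@B0, d@B0, e@B1}
  B3:   IN={a@B2, c@B0, d@B0, e@B1}   OUT={a@B2, c@B0, d@B0, e@B1}
  B4:   IN={a@B2, c@B0, d@B0, e@B1}   OUT={a@B2, c@B0, d@B0, e@B1}
  B5:   IN={a@B2, c@B0, d@B0, e@B1}   OUT={a@B2, c@B0, d@B0, e@B5}
  B6:   IN={a@B2, c@B0, d@B0, e@B5}   OUT={a@B6, c@B0, d@B0, e@B6}
  B7:   IN={a@B2, a@B6, c@B0, d@B0, e@B1, e@B6}   OUT={a@B2, a@B6, c@B0, d@B0, e@B7}

Merge at B3: IN[B3] = OUT[B0] ⊔ OUT[B2] = {a@B2, c@B0, d@B0, e@B1}

Answer: {a@B2, c@B0, d@B0, e@B1}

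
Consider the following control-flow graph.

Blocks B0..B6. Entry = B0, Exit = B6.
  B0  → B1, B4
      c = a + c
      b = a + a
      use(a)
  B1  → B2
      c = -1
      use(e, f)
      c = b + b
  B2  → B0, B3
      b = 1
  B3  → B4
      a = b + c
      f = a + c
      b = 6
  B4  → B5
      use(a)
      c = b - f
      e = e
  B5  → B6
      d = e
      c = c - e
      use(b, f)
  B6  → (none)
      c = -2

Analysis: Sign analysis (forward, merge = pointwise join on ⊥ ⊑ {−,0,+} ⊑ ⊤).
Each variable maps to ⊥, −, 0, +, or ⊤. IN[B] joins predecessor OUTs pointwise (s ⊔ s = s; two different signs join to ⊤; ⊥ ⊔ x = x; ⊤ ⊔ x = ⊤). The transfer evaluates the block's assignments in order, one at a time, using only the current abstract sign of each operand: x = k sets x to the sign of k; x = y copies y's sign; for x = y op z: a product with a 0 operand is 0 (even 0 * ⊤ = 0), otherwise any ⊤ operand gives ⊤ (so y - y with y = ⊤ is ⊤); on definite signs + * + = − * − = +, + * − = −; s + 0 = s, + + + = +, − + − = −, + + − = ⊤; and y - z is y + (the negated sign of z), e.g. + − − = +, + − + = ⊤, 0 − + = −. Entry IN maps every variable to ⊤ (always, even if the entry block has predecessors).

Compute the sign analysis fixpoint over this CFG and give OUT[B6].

Converged values:
  B0: | IN=(all ⊤) | OUT=(all ⊤)
  B1: | IN=(all ⊤) | OUT=(all ⊤)
  B2: | IN=(all ⊤) | OUT={b:+; rest ⊤}
  B3: | IN={b:+; rest ⊤} | OUT={b:+; rest ⊤}
  B4: | IN=(all ⊤) | OUT=(all ⊤)
  B5: | IN=(all ⊤) | OUT=(all ⊤)
  B6: | IN=(all ⊤) | OUT={c:-; rest ⊤}

Merge at B6: IN[B6] = OUT[B5] = {a: ⊤, b: ⊤, c: ⊤, d: ⊤, e: ⊤, f: ⊤}
Applying B6's transfer function to that IN value gives OUT[B6] (row B6 above).

Answer: {a: ⊤, b: ⊤, c: -, d: ⊤, e: ⊤, f: ⊤}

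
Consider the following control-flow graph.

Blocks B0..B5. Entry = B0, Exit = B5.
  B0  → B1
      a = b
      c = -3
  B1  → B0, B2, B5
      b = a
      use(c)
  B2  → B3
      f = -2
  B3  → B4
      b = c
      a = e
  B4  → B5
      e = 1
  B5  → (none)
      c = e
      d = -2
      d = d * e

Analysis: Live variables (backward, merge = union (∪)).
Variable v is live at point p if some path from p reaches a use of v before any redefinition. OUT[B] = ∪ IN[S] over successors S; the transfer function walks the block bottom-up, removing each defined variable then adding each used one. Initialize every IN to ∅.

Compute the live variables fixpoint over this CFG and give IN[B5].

Answer: {e}

Derivation:
Per-block solution:
  B0:   IN={b, e}   OUT={a, c, e}
  B1:   IN={a, c, e}   OUT={b, c, e}
  B2:   IN={c, e}   OUT={c, e}
  B3:   IN={c, e}   OUT={}
  B4:   IN={}   OUT={e}
  B5:   IN={e}   OUT={}

B5 is the boundary node: OUT[B5] = {}
Applying B5's transfer function to that OUT value gives IN[B5] (row B5 above).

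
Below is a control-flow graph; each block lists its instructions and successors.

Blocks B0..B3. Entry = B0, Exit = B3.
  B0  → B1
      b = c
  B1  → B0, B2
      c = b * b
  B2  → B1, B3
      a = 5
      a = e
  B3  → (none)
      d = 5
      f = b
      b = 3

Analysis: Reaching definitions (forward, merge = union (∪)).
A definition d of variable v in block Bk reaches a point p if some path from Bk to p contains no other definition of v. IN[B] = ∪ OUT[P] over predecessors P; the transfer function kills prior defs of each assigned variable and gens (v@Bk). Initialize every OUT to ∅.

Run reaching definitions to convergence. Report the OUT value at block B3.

Answer: {a@B2, b@B3, c@B1, d@B3, f@B3}

Trace:
Per-block solution:
  B0:  IN={a@B2, b@B0, c@B1}  OUT={a@B2, b@B0, c@B1}
  B1:  IN={a@B2, b@B0, c@B1}  OUT={a@B2, b@B0, c@B1}
  B2:  IN={a@B2, b@B0, c@B1}  OUT={a@B2, b@B0, c@B1}
  B3:  IN={a@B2, b@B0, c@B1}  OUT={a@B2, b@B3, c@B1, d@B3, f@B3}

Merge at B3: IN[B3] = OUT[B2] = {a@B2, b@B0, c@B1}
Applying B3's transfer function to that IN value gives OUT[B3] (row B3 above).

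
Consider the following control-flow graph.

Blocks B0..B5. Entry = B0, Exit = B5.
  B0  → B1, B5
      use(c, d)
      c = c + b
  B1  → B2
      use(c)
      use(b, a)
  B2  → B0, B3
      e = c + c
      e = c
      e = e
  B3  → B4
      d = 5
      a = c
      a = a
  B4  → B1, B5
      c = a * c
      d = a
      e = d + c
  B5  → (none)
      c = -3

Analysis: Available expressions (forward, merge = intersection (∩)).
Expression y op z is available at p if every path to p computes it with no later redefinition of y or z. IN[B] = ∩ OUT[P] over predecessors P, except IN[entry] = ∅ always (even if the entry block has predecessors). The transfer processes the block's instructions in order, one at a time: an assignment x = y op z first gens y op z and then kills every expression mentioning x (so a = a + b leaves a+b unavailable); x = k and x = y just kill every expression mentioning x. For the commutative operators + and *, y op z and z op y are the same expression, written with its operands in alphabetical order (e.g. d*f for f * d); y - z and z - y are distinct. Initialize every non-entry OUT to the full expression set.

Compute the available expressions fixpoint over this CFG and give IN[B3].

Answer: {c+c}

Trace:
Fixpoint table:
  B0:  IN={}  OUT={}
  B1:  IN={}  OUT={}
  B2:  IN={}  OUT={c+c}
  B3:  IN={c+c}  OUT={c+c}
  B4:  IN={c+c}  OUT={c+d}
  B5:  IN={}  OUT={}

Merge at B3: IN[B3] = OUT[B2] = {c+c}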